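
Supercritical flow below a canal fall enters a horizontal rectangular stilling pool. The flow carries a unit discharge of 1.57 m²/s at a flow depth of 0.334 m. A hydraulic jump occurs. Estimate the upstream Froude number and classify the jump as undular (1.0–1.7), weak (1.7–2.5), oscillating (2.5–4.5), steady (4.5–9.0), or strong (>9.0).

V₁ = q/y₁ = 1.57/0.334 = 4.70 m/s. Fr₁ = V₁/√(g·y₁) = 4.70/√(9.81×0.334) = 2.60.
Fr₁ = 2.60 lies in the oscillating range.

Fr₁ = 2.60; oscillating jump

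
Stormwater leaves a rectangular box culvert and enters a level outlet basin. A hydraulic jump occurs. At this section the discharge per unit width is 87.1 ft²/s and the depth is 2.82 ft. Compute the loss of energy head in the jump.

V₁ = q/y₁ = 87.1/2.82 = 30.9 ft/s. Fr₁ = V₁/√(g·y₁) = 30.9/√(32.2×2.82) = 3.24.
Conjugate-depth relation: y₂/y₁ = ½[√(1 + 8Fr₁²) − 1] = ½[√85.05 − 1] = 4.11.
y₂ = 4.11 × 2.82 = 11.6 ft.
V₂ = q/y₂ = 87.1/11.6 = 7.51 ft/s. E₁ = y₁ + V₁²/2g = 17.6 ft; E₂ = y₂ + V₂²/2g = 12.5 ft. ΔE = E₁ − E₂ = 5.16 ft.

ΔE = 5.16 ft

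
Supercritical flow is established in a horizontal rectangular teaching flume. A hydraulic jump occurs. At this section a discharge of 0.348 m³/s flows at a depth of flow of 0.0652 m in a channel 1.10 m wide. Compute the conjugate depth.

q = Q/b = 0.348/1.10 = 0.316 m²/s; V₁ = q/y₁ = 4.85 m/s. Fr₁ = V₁/√(g·y₁) = 6.07.
By Bélanger, y₂/y₁ = ½[√(1 + 8Fr₁²) − 1] = ½[√295.5 − 1] = 8.09.
y₂ = 8.09 × 0.0652 = 0.528 m.

y₂ = 0.528 m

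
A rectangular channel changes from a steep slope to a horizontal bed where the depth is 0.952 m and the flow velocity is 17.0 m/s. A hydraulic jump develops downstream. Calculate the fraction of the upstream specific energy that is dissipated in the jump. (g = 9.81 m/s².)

ΔE/E₁ = 0.535 (53.5%)

Fr₁ = V₁/√(g·y₁) = 17.0/√(9.81×0.952) = 5.56.
By Bélanger, y₂/y₁ = ½[√(1 + 8Fr₁²) − 1] = ½[√248.6 − 1] = 7.38.
y₂ = 7.38 × 0.952 = 7.03 m.
E₁ = y₁ + V₁²/2g = 15.7 m. ΔE = (y₂ − y₁)³/(4y₁y₂) = 8.38 m. ΔE/E₁ = 8.38/15.7 = 0.535.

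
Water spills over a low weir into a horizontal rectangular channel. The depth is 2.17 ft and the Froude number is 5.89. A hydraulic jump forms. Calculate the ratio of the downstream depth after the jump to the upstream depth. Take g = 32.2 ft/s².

Fr₁ = 5.89 (given).
Conjugate-depth relation: y₂/y₁ = ½[√(1 + 8Fr₁²) − 1] = ½[√278.5 − 1] = 7.84.

y₂/y₁ = 7.84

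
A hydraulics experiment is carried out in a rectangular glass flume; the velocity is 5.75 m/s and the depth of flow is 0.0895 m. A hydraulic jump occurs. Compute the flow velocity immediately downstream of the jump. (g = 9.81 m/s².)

V₂ = 0.702 m/s

Fr₁ = V₁/√(g·y₁) = 5.75/√(9.81×0.0895) = 6.14.
By Bélanger, y₂/y₁ = ½[√(1 + 8Fr₁²) − 1] = ½[√302.3 − 1] = 8.19.
y₂ = 8.19 × 0.0895 = 0.733 m.
q = V₁·y₁ = 5.75 × 0.0895 = 0.515 m²/s.
V₂ = q/y₂ = 0.515/0.733 = 0.702 m/s.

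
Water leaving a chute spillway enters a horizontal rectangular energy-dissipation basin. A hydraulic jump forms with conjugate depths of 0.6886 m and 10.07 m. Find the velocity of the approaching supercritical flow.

For a rectangular channel the momentum equation gives q² = ½·g·y₁·y₂·(y₁ + y₂) = ½×9.81×0.6886×10.07×10.76 = 365.9.
q = √365.9 = 19.13 m²/s.
V₁ = q/y₁ = 19.13/0.6886 = 27.78 m/s.

V₁ = 27.78 m/s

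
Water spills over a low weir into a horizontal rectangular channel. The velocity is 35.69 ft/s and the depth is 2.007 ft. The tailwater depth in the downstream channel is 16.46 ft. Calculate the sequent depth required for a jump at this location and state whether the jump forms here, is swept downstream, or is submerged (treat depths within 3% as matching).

Fr₁ = V₁/√(g·y₁) = 35.69/√(32.2×2.007) = 4.440.
Conjugate-depth relation: y₂/y₁ = ½[√(1 + 8Fr₁²) − 1] = ½[√158.68 − 1] = 5.798.
y₂ = 5.798 × 2.007 = 11.64 ft.
Tailwater y_tw = 16.46 ft: y_tw > y₂, so the jump is submerged.

y₂ = 11.64 ft; the jump is submerged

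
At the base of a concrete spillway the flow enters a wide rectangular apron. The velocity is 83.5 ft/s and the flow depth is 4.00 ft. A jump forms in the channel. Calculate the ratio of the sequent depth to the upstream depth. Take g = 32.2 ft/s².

y₂/y₁ = 9.92

Fr₁ = V₁/√(g·y₁) = 83.5/√(32.2×4.00) = 7.36.
Bélanger equation: y₂/y₁ = ½[√(1 + 8Fr₁²) − 1] = ½[√434.1 − 1] = 9.92.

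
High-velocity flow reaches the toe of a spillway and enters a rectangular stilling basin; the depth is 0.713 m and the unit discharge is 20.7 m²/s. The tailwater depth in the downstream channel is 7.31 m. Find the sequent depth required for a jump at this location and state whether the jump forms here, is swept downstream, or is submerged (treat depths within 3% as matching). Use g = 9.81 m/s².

y₂ = 10.7 m; the jump is swept downstream

V₁ = q/y₁ = 20.7/0.713 = 29.0 m/s. Fr₁ = V₁/√(g·y₁) = 29.0/√(9.81×0.713) = 11.0.
Bélanger equation: y₂/y₁ = ½[√(1 + 8Fr₁²) − 1] = ½[√965.0 − 1] = 15.0.
y₂ = 15.0 × 0.713 = 10.7 m.
Tailwater y_tw = 7.31 m: y_tw < y₂, so the jump is swept downstream.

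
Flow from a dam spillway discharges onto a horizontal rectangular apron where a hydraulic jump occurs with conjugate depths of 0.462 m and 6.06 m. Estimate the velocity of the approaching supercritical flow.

V₁ = 20.5 m/s

For a rectangular channel the momentum equation gives q² = ½·g·y₁·y₂·(y₁ + y₂) = ½×9.81×0.462×6.06×6.52 = 89.6.
q = √89.6 = 9.46 m²/s.
V₁ = q/y₁ = 9.46/0.462 = 20.5 m/s.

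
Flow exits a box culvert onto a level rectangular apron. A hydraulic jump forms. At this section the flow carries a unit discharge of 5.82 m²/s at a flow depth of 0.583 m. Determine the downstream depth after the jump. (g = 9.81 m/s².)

y₂ = 3.16 m

V₁ = q/y₁ = 5.82/0.583 = 9.98 m/s. Fr₁ = V₁/√(g·y₁) = 9.98/√(9.81×0.583) = 4.17.
Sequent-depth ratio: y₂/y₁ = ½[√(1 + 8Fr₁²) − 1] = ½[√140.4 − 1] = 5.42.
y₂ = 5.42 × 0.583 = 3.16 m.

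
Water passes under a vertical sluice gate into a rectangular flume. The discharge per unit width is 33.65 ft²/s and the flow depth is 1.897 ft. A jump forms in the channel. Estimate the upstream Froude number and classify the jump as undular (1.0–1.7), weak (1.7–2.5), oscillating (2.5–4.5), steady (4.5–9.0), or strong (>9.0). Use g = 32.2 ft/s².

Fr₁ = 2.270; weak jump

V₁ = q/y₁ = 33.65/1.897 = 17.74 ft/s. Fr₁ = V₁/√(g·y₁) = 17.74/√(32.2×1.897) = 2.270.
Fr₁ = 2.270 lies in the weak range.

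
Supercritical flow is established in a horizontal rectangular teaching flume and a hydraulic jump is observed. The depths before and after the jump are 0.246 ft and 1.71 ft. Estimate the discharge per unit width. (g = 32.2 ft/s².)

For a rectangular channel the momentum equation gives q² = ½·g·y₁·y₂·(y₁ + y₂) = ½×32.2×0.246×1.71×1.96 = 13.2.
q = √13.2 = 3.64 ft²/s.

q = 3.64 ft²/s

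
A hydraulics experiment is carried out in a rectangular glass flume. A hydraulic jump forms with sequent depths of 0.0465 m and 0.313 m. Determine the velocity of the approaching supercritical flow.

For a rectangular channel the momentum equation gives q² = ½·g·y₁·y₂·(y₁ + y₂) = ½×9.81×0.0465×0.313×0.359 = 0.0257.
q = √0.0257 = 0.160 m²/s.
V₁ = q/y₁ = 0.160/0.0465 = 3.45 m/s.

V₁ = 3.45 m/s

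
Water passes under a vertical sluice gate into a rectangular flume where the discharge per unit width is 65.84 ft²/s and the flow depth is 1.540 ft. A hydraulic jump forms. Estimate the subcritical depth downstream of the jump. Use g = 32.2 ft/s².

y₂ = 12.47 ft

V₁ = q/y₁ = 65.84/1.540 = 42.75 ft/s. Fr₁ = V₁/√(g·y₁) = 42.75/√(32.2×1.540) = 6.071.
Bélanger equation: y₂/y₁ = ½[√(1 + 8Fr₁²) − 1] = ½[√295.88 − 1] = 8.101.
y₂ = 8.101 × 1.540 = 12.47 ft.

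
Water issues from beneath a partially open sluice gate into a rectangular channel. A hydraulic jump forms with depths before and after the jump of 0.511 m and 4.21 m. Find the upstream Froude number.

Fr₁ = 6.17

For a rectangular channel the momentum equation gives q² = ½·g·y₁·y₂·(y₁ + y₂) = ½×9.81×0.511×4.21×4.72 = 49.8.
q = √49.8 = 7.06 m²/s.
V₁ = q/y₁ = 13.8 m/s; Fr₁ = V₁/√(g·y₁) = 6.17.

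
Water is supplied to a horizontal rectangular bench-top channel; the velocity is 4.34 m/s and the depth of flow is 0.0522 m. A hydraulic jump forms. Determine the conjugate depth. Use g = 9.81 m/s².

y₂ = 0.422 m

Fr₁ = V₁/√(g·y₁) = 4.34/√(9.81×0.0522) = 6.06.
Sequent-depth ratio: y₂/y₁ = ½[√(1 + 8Fr₁²) − 1] = ½[√295.3 − 1] = 8.09.
y₂ = 8.09 × 0.0522 = 0.422 m.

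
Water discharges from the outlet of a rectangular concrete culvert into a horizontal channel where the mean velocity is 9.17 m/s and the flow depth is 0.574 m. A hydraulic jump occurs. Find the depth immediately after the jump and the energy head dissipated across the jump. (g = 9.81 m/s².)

Fr₁ = V₁/√(g·y₁) = 9.17/√(9.81×0.574) = 3.86.
From the momentum equation for a rectangular channel, y₂/y₁ = ½[√(1 + 8Fr₁²) − 1] = ½[√120.5 − 1] = 4.99.
y₂ = 4.99 × 0.574 = 2.86 m.
Head loss: ΔE = (y₂ − y₁)³/(4y₁y₂) = (2.86 − 0.574)³/(4×0.574×2.86) = 12.0/6.57 = 1.82 m.

y₂ = 2.86 m; ΔE = 1.82 m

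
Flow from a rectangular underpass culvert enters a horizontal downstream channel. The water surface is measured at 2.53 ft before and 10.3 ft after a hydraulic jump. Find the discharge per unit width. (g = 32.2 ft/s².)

q = 73.4 ft²/s

For a rectangular channel the momentum equation gives q² = ½·g·y₁·y₂·(y₁ + y₂) = ½×32.2×2.53×10.3×12.8 = 5383.
q = √5383 = 73.4 ft²/s.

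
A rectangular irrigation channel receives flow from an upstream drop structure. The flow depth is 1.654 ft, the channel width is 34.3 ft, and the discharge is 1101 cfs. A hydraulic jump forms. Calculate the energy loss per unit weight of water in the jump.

ΔE = 1.515 ft

q = Q/b = 1101/34.3 = 32.10 ft²/s; V₁ = q/y₁ = 19.41 ft/s. Fr₁ = V₁/√(g·y₁) = 2.659.
Bélanger equation: y₂/y₁ = ½[√(1 + 8Fr₁²) − 1] = ½[√57.574 − 1] = 3.294.
y₂ = 3.294 × 1.654 = 5.448 ft.
V₂ = q/y₂ = 32.10/5.448 = 5.892 ft/s. E₁ = y₁ + V₁²/2g = 7.502 ft; E₂ = y₂ + V₂²/2g = 5.987 ft. ΔE = E₁ − E₂ = 1.515 ft.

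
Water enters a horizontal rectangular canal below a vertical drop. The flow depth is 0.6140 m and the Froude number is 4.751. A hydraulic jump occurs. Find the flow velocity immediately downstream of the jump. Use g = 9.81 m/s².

Fr₁ = 4.751 (given).
Conjugate-depth relation: y₂/y₁ = ½[√(1 + 8Fr₁²) − 1] = ½[√181.58 − 1] = 6.238.
y₂ = 6.238 × 0.6140 = 3.830 m.
V₁ = Fr₁·√(g·y₁) = 4.751×√(9.81×0.6140) = 11.66 m/s; q = V₁·y₁ = 7.159 m²/s.
V₂ = q/y₂ = 7.159/3.830 = 1.869 m/s.

V₂ = 1.869 m/s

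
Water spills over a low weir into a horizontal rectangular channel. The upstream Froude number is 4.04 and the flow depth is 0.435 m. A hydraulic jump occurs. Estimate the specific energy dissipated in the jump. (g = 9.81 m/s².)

Fr₁ = 4.04 (given).
Bélanger equation: y₂/y₁ = ½[√(1 + 8Fr₁²) − 1] = ½[√131.6 − 1] = 5.24.
y₂ = 5.24 × 0.435 = 2.28 m.
V₁ = Fr₁·√(g·y₁) = 4.04×√(9.81×0.435) = 8.35 m/s; q = V₁·y₁ = 3.63 m²/s. V₂ = q/y₂ = 3.63/2.28 = 1.59 m/s. E₁ = y₁ + V₁²/2g = 3.98 m; E₂ = y₂ + V₂²/2g = 2.41 m. ΔE = E₁ − E₂ = 1.58 m.

ΔE = 1.58 m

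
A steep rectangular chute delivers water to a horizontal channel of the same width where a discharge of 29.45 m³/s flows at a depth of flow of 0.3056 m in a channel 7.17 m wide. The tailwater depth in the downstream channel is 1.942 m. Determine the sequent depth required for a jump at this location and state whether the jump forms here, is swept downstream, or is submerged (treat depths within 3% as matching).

q = Q/b = 29.45/7.17 = 4.107 m²/s; V₁ = q/y₁ = 13.44 m/s. Fr₁ = V₁/√(g·y₁) = 7.763.
By Bélanger, y₂/y₁ = ½[√(1 + 8Fr₁²) − 1] = ½[√483.05 − 1] = 10.49.
y₂ = 10.49 × 0.3056 = 3.206 m.
Tailwater y_tw = 1.942 m: y_tw < y₂, so the jump is swept downstream.

y₂ = 3.206 m; the jump is swept downstream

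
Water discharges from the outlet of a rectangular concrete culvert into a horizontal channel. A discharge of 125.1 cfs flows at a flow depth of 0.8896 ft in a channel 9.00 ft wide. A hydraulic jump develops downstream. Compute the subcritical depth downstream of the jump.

q = Q/b = 125.1/9.00 = 13.90 ft²/s; V₁ = q/y₁ = 15.62 ft/s. Fr₁ = V₁/√(g·y₁) = 2.919.
Bélanger equation: y₂/y₁ = ½[√(1 + 8Fr₁²) − 1] = ½[√69.184 − 1] = 3.659.
y₂ = 3.659 × 0.8896 = 3.255 ft.

y₂ = 3.255 ft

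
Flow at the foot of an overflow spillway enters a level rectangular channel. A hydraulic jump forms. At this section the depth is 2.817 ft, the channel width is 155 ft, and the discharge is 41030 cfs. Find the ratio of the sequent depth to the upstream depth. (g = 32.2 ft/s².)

q = Q/b = 41030/155 = 264.7 ft²/s; V₁ = q/y₁ = 93.97 ft/s. Fr₁ = V₁/√(g·y₁) = 9.866.
From the momentum equation for a rectangular channel, y₂/y₁ = ½[√(1 + 8Fr₁²) − 1] = ½[√779.78 − 1] = 13.46.

y₂/y₁ = 13.46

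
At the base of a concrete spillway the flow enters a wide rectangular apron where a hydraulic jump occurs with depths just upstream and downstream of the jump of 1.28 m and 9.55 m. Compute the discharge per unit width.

For a rectangular channel the momentum equation gives q² = ½·g·y₁·y₂·(y₁ + y₂) = ½×9.81×1.28×9.55×10.8 = 649.
q = √649 = 25.5 m²/s.

q = 25.5 m²/s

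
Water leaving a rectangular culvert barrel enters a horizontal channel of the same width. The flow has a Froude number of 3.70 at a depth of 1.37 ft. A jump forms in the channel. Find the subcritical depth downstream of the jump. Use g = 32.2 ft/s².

Fr₁ = 3.70 (given).
Conjugate-depth relation: y₂/y₁ = ½[√(1 + 8Fr₁²) − 1] = ½[√110.5 − 1] = 4.76.
y₂ = 4.76 × 1.37 = 6.52 ft.

y₂ = 6.52 ft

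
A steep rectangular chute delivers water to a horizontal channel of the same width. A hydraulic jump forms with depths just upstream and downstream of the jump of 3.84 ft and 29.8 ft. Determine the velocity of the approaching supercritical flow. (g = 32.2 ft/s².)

For a rectangular channel the momentum equation gives q² = ½·g·y₁·y₂·(y₁ + y₂) = ½×32.2×3.84×29.8×33.6 = 61977.
q = √61977 = 249 ft²/s.
V₁ = q/y₁ = 249/3.84 = 64.8 ft/s.

V₁ = 64.8 ft/s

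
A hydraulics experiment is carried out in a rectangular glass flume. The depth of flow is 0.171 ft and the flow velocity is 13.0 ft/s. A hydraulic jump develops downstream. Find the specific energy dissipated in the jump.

Fr₁ = V₁/√(g·y₁) = 13.0/√(32.2×0.171) = 5.54.
Sequent-depth ratio: y₂/y₁ = ½[√(1 + 8Fr₁²) − 1] = ½[√246.5 − 1] = 7.35.
y₂ = 7.35 × 0.171 = 1.26 ft.
Head loss: ΔE = (y₂ − y₁)³/(4y₁y₂) = (1.26 − 0.171)³/(4×0.171×1.26) = 1.28/0.860 = 1.49 ft.

ΔE = 1.49 ft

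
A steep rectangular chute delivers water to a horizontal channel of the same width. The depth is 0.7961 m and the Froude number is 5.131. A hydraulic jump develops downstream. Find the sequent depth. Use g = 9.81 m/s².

Fr₁ = 5.131 (given).
Bélanger equation: y₂/y₁ = ½[√(1 + 8Fr₁²) − 1] = ½[√211.62 − 1] = 6.774.
y₂ = 6.774 × 0.7961 = 5.392 m.

y₂ = 5.392 m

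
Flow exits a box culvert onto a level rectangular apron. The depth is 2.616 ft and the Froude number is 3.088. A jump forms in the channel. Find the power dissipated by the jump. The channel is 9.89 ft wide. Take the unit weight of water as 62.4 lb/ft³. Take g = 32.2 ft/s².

P = 339.1 hp

Fr₁ = 3.088 (given).
From the momentum equation for a rectangular channel, y₂/y₁ = ½[√(1 + 8Fr₁²) − 1] = ½[√77.286 − 1] = 3.896.
y₂ = 3.896 × 2.616 = 10.19 ft.
V₁ = Fr₁·√(g·y₁) = 3.088×√(32.2×2.616) = 28.34 ft/s; q = V₁·y₁ = 74.14 ft²/s. V₂ = q/y₂ = 74.14/10.19 = 7.275 ft/s. E₁ = y₁ + V₁²/2g = 15.09 ft; E₂ = y₂ + V₂²/2g = 11.01 ft. ΔE = E₁ − E₂ = 4.076 ft.
Q = q·b = 74.14 × 9.89 = 733.3 cfs. P = γ·Q·ΔE/550 = 62.4 × 733.3 × 4.076 / 550 = 339.1 hp.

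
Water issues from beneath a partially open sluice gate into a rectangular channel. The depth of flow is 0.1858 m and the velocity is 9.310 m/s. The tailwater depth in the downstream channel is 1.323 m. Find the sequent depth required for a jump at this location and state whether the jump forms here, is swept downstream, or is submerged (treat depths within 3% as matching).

Fr₁ = V₁/√(g·y₁) = 9.310/√(9.81×0.1858) = 6.896.
By Bélanger, y₂/y₁ = ½[√(1 + 8Fr₁²) − 1] = ½[√381.43 − 1] = 9.265.
y₂ = 9.265 × 0.1858 = 1.721 m.
Tailwater y_tw = 1.323 m: y_tw < y₂, so the jump is swept downstream.

y₂ = 1.721 m; the jump is swept downstream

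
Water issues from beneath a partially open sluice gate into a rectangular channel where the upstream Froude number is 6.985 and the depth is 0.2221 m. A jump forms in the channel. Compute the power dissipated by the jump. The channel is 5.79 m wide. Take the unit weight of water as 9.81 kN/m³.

Fr₁ = 6.985 (given).
From the momentum equation for a rectangular channel, y₂/y₁ = ½[√(1 + 8Fr₁²) − 1] = ½[√391.32 − 1] = 9.391.
y₂ = 9.391 × 0.2221 = 2.086 m.
Head loss: ΔE = (y₂ − y₁)³/(4y₁y₂) = (2.086 − 0.2221)³/(4×0.2221×2.086) = 6.473/1.853 = 3.493 m.
V₁ = Fr₁·√(g·y₁) = 6.985×√(9.81×0.2221) = 10.31 m/s; q = V₁·y₁ = 2.290 m²/s. Q = q·b = 2.290 × 5.79 = 13.26 m³/s. P = γ·Q·ΔE = 9.81 × 13.26 × 3.493 = 454.3 kW.

P = 454.3 kW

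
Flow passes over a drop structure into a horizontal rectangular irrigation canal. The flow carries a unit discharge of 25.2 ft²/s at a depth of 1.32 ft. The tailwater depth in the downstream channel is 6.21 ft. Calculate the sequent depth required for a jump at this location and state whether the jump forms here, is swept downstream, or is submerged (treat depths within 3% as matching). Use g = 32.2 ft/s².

V₁ = q/y₁ = 25.2/1.32 = 19.1 ft/s. Fr₁ = V₁/√(g·y₁) = 19.1/√(32.2×1.32) = 2.93.
By Bélanger, y₂/y₁ = ½[√(1 + 8Fr₁²) − 1] = ½[√69.60 − 1] = 3.67.
y₂ = 3.67 × 1.32 = 4.85 ft.
Tailwater y_tw = 6.21 ft: y_tw > y₂, so the jump is submerged.

y₂ = 4.85 ft; the jump is submerged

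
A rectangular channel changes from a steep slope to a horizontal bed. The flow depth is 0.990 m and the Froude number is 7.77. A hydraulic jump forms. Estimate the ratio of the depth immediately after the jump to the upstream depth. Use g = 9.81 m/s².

Fr₁ = 7.77 (given).
Bélanger equation: y₂/y₁ = ½[√(1 + 8Fr₁²) − 1] = ½[√484.0 − 1] = 10.5.

y₂/y₁ = 10.5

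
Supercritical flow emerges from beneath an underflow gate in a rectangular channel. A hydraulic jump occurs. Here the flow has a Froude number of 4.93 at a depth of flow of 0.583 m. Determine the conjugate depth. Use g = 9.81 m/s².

Fr₁ = 4.93 (given).
Bélanger equation: y₂/y₁ = ½[√(1 + 8Fr₁²) − 1] = ½[√195.4 − 1] = 6.49.
y₂ = 6.49 × 0.583 = 3.78 m.

y₂ = 3.78 m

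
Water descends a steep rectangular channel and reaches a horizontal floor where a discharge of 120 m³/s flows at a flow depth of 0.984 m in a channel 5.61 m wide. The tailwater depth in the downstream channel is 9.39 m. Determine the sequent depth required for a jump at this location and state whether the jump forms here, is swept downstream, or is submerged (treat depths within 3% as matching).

y₂ = 9.26 m; the jump forms here

q = Q/b = 120/5.61 = 21.4 m²/s; V₁ = q/y₁ = 21.7 m/s. Fr₁ = V₁/√(g·y₁) = 7.00.
Conjugate-depth relation: y₂/y₁ = ½[√(1 + 8Fr₁²) − 1] = ½[√392.6 − 1] = 9.41.
y₂ = 9.41 × 0.984 = 9.26 m.
Tailwater y_tw = 9.39 m: y_tw ≈ y₂, so the jump forms here.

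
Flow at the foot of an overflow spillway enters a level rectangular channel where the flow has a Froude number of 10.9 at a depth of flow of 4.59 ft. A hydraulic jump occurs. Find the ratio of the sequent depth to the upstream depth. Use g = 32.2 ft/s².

Fr₁ = 10.9 (given).
Sequent-depth ratio: y₂/y₁ = ½[√(1 + 8Fr₁²) − 1] = ½[√951.5 − 1] = 14.9.

y₂/y₁ = 14.9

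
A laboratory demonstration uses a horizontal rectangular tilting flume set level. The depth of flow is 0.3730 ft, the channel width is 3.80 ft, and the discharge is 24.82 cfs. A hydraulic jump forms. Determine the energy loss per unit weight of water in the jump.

q = Q/b = 24.82/3.80 = 6.532 ft²/s; V₁ = q/y₁ = 17.51 ft/s. Fr₁ = V₁/√(g·y₁) = 5.053.
Bélanger equation: y₂/y₁ = ½[√(1 + 8Fr₁²) − 1] = ½[√205.24 − 1] = 6.663.
y₂ = 6.663 × 0.3730 = 2.485 ft.
V₂ = q/y₂ = 6.532/2.485 = 2.628 ft/s. E₁ = y₁ + V₁²/2g = 5.134 ft; E₂ = y₂ + V₂²/2g = 2.593 ft. ΔE = E₁ − E₂ = 2.542 ft.

ΔE = 2.542 ft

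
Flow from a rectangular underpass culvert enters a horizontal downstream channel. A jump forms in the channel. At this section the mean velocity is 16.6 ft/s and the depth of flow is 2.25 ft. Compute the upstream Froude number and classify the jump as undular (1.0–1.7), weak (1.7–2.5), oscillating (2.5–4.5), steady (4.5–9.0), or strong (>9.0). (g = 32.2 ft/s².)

Fr₁ = 1.95; weak jump

Fr₁ = V₁/√(g·y₁) = 16.6/√(32.2×2.25) = 1.95.
Fr₁ = 1.95 lies in the weak range.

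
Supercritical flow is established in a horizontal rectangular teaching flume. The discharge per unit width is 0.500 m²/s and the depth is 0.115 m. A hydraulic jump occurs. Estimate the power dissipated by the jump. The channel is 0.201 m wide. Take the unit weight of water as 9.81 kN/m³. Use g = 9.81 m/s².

P = 0.427 kW

V₁ = q/y₁ = 0.500/0.115 = 4.35 m/s. Fr₁ = V₁/√(g·y₁) = 4.35/√(9.81×0.115) = 4.09.
Conjugate-depth relation: y₂/y₁ = ½[√(1 + 8Fr₁²) − 1] = ½[√135.1 − 1] = 5.31.
y₂ = 5.31 × 0.115 = 0.611 m.
Head loss: ΔE = (y₂ − y₁)³/(4y₁y₂) = (0.611 − 0.115)³/(4×0.115×0.611) = 0.122/0.281 = 0.434 m.
Q = q·b = 0.500 × 0.201 = 0.101 m³/s. P = γ·Q·ΔE = 9.81 × 0.101 × 0.434 = 0.427 kW.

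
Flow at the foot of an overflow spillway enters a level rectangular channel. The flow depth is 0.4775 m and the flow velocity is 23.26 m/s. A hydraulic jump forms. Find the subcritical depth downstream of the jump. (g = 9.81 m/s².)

Fr₁ = V₁/√(g·y₁) = 23.26/√(9.81×0.4775) = 10.75.
Bélanger equation: y₂/y₁ = ½[√(1 + 8Fr₁²) − 1] = ½[√924.99 − 1] = 14.71.
y₂ = 14.71 × 0.4775 = 7.023 m.

y₂ = 7.023 m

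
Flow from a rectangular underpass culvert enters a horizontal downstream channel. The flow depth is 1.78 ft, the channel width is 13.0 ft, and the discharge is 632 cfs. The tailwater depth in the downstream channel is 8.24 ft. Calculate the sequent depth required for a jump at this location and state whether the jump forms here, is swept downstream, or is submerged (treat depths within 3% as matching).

y₂ = 8.23 ft; the jump forms here

q = Q/b = 632/13.0 = 48.6 ft²/s; V₁ = q/y₁ = 27.3 ft/s. Fr₁ = V₁/√(g·y₁) = 3.61.
By Bélanger, y₂/y₁ = ½[√(1 + 8Fr₁²) − 1] = ½[√105.1 − 1] = 4.63.
y₂ = 4.63 × 1.78 = 8.23 ft.
Tailwater y_tw = 8.24 ft: y_tw ≈ y₂, so the jump forms here.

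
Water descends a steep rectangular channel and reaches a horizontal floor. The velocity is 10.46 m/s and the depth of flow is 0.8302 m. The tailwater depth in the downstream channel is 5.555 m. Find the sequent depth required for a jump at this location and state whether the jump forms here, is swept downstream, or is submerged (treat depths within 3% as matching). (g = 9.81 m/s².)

y₂ = 3.908 m; the jump is submerged

Fr₁ = V₁/√(g·y₁) = 10.46/√(9.81×0.8302) = 3.665.
Sequent-depth ratio: y₂/y₁ = ½[√(1 + 8Fr₁²) − 1] = ½[√108.47 − 1] = 4.708.
y₂ = 4.708 × 0.8302 = 3.908 m.
Tailwater y_tw = 5.555 m: y_tw > y₂, so the jump is submerged.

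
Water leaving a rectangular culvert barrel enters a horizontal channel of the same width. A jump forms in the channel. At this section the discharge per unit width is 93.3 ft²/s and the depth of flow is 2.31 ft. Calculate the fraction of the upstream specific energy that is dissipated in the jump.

ΔE/E₁ = 0.462 (46.2%)

V₁ = q/y₁ = 93.3/2.31 = 40.4 ft/s. Fr₁ = V₁/√(g·y₁) = 40.4/√(32.2×2.31) = 4.68.
By Bélanger, y₂/y₁ = ½[√(1 + 8Fr₁²) − 1] = ½[√176.5 − 1] = 6.14.
y₂ = 6.14 × 2.31 = 14.2 ft.
E₁ = y₁ + V₁²/2g = 27.6 ft. ΔE = (y₂ − y₁)³/(4y₁y₂) = 12.8 ft. ΔE/E₁ = 12.8/27.6 = 0.462.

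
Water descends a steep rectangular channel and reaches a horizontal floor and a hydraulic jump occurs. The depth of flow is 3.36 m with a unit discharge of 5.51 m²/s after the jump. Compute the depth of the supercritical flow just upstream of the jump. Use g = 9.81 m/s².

V₂ = q/y₂ = 5.51/3.36 = 1.64 m/s; Fr₂ = V₂/√(g·y₂) = 0.286.
From the momentum equation (using Fr₂), y₁/y₂ = ½[√(1 + 8Fr₂²) − 1] = ½[√1.653 − 1] = 0.143.
y₁ = 0.143 × 3.36 = 0.480 m.

y₁ = 0.480 m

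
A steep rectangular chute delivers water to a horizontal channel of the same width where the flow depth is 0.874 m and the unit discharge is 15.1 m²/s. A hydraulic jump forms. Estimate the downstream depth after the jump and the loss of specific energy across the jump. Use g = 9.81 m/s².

y₂ = 6.87 m; ΔE = 8.97 m

V₁ = q/y₁ = 15.1/0.874 = 17.3 m/s. Fr₁ = V₁/√(g·y₁) = 17.3/√(9.81×0.874) = 5.90.
Sequent-depth ratio: y₂/y₁ = ½[√(1 + 8Fr₁²) − 1] = ½[√279.5 − 1] = 7.86.
y₂ = 7.86 × 0.874 = 6.87 m.
Head loss: ΔE = (y₂ − y₁)³/(4y₁y₂) = (6.87 − 0.874)³/(4×0.874×6.87) = 215/24.0 = 8.97 m.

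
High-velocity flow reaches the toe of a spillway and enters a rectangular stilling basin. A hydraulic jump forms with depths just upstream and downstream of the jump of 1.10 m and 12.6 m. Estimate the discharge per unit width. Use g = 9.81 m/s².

q = 30.5 m²/s

For a rectangular channel the momentum equation gives q² = ½·g·y₁·y₂·(y₁ + y₂) = ½×9.81×1.10×12.6×13.7 = 931.
q = √931 = 30.5 m²/s.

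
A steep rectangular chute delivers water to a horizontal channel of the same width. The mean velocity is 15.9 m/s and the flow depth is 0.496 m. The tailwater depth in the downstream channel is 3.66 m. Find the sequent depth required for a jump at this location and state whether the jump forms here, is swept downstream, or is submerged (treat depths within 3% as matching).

Fr₁ = V₁/√(g·y₁) = 15.9/√(9.81×0.496) = 7.21.
Bélanger equation: y₂/y₁ = ½[√(1 + 8Fr₁²) − 1] = ½[√416.7 − 1] = 9.71.
y₂ = 9.71 × 0.496 = 4.81 m.
Tailwater y_tw = 3.66 m: y_tw < y₂, so the jump is swept downstream.

y₂ = 4.81 m; the jump is swept downstream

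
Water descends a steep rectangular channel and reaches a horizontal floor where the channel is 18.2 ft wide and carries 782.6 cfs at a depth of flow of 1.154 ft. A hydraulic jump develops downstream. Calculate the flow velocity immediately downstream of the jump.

V₂ = 4.567 ft/s

q = Q/b = 782.6/18.2 = 43.00 ft²/s; V₁ = q/y₁ = 37.26 ft/s. Fr₁ = V₁/√(g·y₁) = 6.113.
By Bélanger, y₂/y₁ = ½[√(1 + 8Fr₁²) − 1] = ½[√299.92 − 1] = 8.159.
y₂ = 8.159 × 1.154 = 9.416 ft.
V₂ = q/y₂ = 43.00/9.416 = 4.567 ft/s.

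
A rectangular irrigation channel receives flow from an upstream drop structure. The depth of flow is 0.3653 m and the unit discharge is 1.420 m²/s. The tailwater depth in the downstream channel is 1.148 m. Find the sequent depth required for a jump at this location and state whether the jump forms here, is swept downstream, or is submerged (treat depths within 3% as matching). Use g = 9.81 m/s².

V₁ = q/y₁ = 1.420/0.3653 = 3.887 m/s. Fr₁ = V₁/√(g·y₁) = 3.887/√(9.81×0.3653) = 2.053.
By Bélanger, y₂/y₁ = ½[√(1 + 8Fr₁²) − 1] = ½[√34.733 − 1] = 2.447.
y₂ = 2.447 × 0.3653 = 0.8938 m.
Tailwater y_tw = 1.148 m: y_tw > y₂, so the jump is submerged.

y₂ = 0.8938 m; the jump is submerged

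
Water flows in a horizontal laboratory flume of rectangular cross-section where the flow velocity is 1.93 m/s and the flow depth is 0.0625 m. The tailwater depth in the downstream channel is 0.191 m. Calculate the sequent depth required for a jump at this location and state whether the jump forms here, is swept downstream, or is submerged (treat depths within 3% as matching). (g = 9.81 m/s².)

Fr₁ = V₁/√(g·y₁) = 1.93/√(9.81×0.0625) = 2.46.
Conjugate-depth relation: y₂/y₁ = ½[√(1 + 8Fr₁²) − 1] = ½[√49.60 − 1] = 3.02.
y₂ = 3.02 × 0.0625 = 0.189 m.
Tailwater y_tw = 0.191 m: y_tw ≈ y₂, so the jump forms here.

y₂ = 0.189 m; the jump forms here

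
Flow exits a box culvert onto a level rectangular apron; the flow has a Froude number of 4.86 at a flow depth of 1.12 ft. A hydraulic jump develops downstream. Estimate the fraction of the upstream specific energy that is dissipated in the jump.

ΔE/E₁ = 0.478 (47.8%)

Fr₁ = 4.86 (given).
Conjugate-depth relation: y₂/y₁ = ½[√(1 + 8Fr₁²) − 1] = ½[√190.0 − 1] = 6.39.
y₂ = 6.39 × 1.12 = 7.16 ft.
E₁ = y₁(1 + Fr₁²/2) = 1.12×(1 + 4.86²/2) = 14.3 ft. ΔE = (y₂ − y₁)³/(4y₁y₂) = 6.86 ft. ΔE/E₁ = 6.86/14.3 = 0.478.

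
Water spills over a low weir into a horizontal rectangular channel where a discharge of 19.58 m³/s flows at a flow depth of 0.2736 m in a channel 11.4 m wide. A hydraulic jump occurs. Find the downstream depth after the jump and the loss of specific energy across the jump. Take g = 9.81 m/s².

y₂ = 1.352 m; ΔE = 0.8478 m

q = Q/b = 19.58/11.4 = 1.718 m²/s; V₁ = q/y₁ = 6.278 m/s. Fr₁ = V₁/√(g·y₁) = 3.832.
Conjugate-depth relation: y₂/y₁ = ½[√(1 + 8Fr₁²) − 1] = ½[√118.46 − 1] = 4.942.
y₂ = 4.942 × 0.2736 = 1.352 m.
V₂ = q/y₂ = 1.718/1.352 = 1.270 m/s. E₁ = y₁ + V₁²/2g = 2.282 m; E₂ = y₂ + V₂²/2g = 1.434 m. ΔE = E₁ − E₂ = 0.8478 m.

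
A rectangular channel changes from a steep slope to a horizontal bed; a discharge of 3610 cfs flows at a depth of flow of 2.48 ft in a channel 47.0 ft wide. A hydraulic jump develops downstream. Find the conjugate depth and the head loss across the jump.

q = Q/b = 3610/47.0 = 76.8 ft²/s; V₁ = q/y₁ = 31.0 ft/s. Fr₁ = V₁/√(g·y₁) = 3.47.
Bélanger equation: y₂/y₁ = ½[√(1 + 8Fr₁²) − 1] = ½[√97.09 − 1] = 4.43.
y₂ = 4.43 × 2.48 = 11.0 ft.
V₂ = q/y₂ = 76.8/11.0 = 7.00 ft/s. E₁ = y₁ + V₁²/2g = 17.4 ft; E₂ = y₂ + V₂²/2g = 11.7 ft. ΔE = E₁ − E₂ = 5.64 ft.

y₂ = 11.0 ft; ΔE = 5.64 ft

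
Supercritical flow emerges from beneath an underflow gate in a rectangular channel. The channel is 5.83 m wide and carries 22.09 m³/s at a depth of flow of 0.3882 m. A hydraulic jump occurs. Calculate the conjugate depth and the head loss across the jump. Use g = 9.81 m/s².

y₂ = 2.559 m; ΔE = 2.573 m

q = Q/b = 22.09/5.83 = 3.789 m²/s; V₁ = q/y₁ = 9.760 m/s. Fr₁ = V₁/√(g·y₁) = 5.002.
Bélanger equation: y₂/y₁ = ½[√(1 + 8Fr₁²) − 1] = ½[√201.13 − 1] = 6.591.
y₂ = 6.591 × 0.3882 = 2.559 m.
V₂ = q/y₂ = 3.789/2.559 = 1.481 m/s. E₁ = y₁ + V₁²/2g = 5.244 m; E₂ = y₂ + V₂²/2g = 2.670 m. ΔE = E₁ − E₂ = 2.573 m.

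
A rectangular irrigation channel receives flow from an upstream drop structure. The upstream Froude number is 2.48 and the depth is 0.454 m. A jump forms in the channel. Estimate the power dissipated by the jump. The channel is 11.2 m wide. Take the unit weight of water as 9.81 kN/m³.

Fr₁ = 2.48 (given).
Conjugate-depth relation: y₂/y₁ = ½[√(1 + 8Fr₁²) − 1] = ½[√50.20 − 1] = 3.04.
y₂ = 3.04 × 0.454 = 1.38 m.
V₁ = Fr₁·√(g·y₁) = 2.48×√(9.81×0.454) = 5.23 m/s; q = V₁·y₁ = 2.38 m²/s. V₂ = q/y₂ = 2.38/1.38 = 1.72 m/s. E₁ = y₁ + V₁²/2g = 1.85 m; E₂ = y₂ + V₂²/2g = 1.53 m. ΔE = E₁ − E₂ = 0.318 m.
Q = q·b = 2.38 × 11.2 = 26.6 m³/s. P = γ·Q·ΔE = 9.81 × 26.6 × 0.318 = 83.0 kW.

P = 83.0 kW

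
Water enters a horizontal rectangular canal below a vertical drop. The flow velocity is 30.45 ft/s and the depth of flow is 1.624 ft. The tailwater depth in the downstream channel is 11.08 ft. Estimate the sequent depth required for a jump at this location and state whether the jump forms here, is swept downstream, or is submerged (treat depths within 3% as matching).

y₂ = 8.893 ft; the jump is submerged

Fr₁ = V₁/√(g·y₁) = 30.45/√(32.2×1.624) = 4.211.
Bélanger equation: y₂/y₁ = ½[√(1 + 8Fr₁²) − 1] = ½[√142.85 − 1] = 5.476.
y₂ = 5.476 × 1.624 = 8.893 ft.
Tailwater y_tw = 11.08 ft: y_tw > y₂, so the jump is submerged.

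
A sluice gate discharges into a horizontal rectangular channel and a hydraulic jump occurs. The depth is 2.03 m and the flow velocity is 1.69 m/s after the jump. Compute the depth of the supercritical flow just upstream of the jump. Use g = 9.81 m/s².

y₁ = 0.472 m

Fr₂ = V₂/√(g·y₂) = 1.69/√(9.81×2.03) = 0.379.
From the momentum equation (using Fr₂), y₁/y₂ = ½[√(1 + 8Fr₂²) − 1] = ½[√2.147 − 1] = 0.233.
y₁ = 0.233 × 2.03 = 0.472 m.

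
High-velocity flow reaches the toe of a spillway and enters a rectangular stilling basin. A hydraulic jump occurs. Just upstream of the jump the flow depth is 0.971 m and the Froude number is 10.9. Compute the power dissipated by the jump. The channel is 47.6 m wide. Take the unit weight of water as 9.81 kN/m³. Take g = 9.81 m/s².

P = 669684 kW

Fr₁ = 10.9 (given).
By Bélanger, y₂/y₁ = ½[√(1 + 8Fr₁²) − 1] = ½[√951.5 − 1] = 14.9.
y₂ = 14.9 × 0.971 = 14.5 m.
V₁ = Fr₁·√(g·y₁) = 10.9×√(9.81×0.971) = 33.6 m/s; q = V₁·y₁ = 32.7 m²/s. V₂ = q/y₂ = 32.7/14.5 = 2.25 m/s. E₁ = y₁ + V₁²/2g = 58.7 m; E₂ = y₂ + V₂²/2g = 14.7 m. ΔE = E₁ − E₂ = 43.9 m.
Q = q·b = 32.7 × 47.6 = 1555 m³/s. P = γ·Q·ΔE = 9.81 × 1555 × 43.9 = 669684 kW.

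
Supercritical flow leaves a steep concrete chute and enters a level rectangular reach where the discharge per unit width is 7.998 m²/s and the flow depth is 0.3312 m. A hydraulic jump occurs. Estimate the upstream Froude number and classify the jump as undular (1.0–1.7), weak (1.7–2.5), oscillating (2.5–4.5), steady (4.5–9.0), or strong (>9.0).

Fr₁ = 13.40; strong jump

V₁ = q/y₁ = 7.998/0.3312 = 24.15 m/s. Fr₁ = V₁/√(g·y₁) = 24.15/√(9.81×0.3312) = 13.40.
Fr₁ = 13.40 lies in the strong range.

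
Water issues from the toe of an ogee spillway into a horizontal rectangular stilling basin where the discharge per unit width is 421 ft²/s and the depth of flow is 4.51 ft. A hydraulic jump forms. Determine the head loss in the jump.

V₁ = q/y₁ = 421/4.51 = 93.3 ft/s. Fr₁ = V₁/√(g·y₁) = 93.3/√(32.2×4.51) = 7.75.
From the momentum equation for a rectangular channel, y₂/y₁ = ½[√(1 + 8Fr₁²) − 1] = ½[√481.0 − 1] = 10.5.
y₂ = 10.5 × 4.51 = 47.2 ft.
V₂ = q/y₂ = 421/47.2 = 8.92 ft/s. E₁ = y₁ + V₁²/2g = 140 ft; E₂ = y₂ + V₂²/2g = 48.4 ft. ΔE = E₁ − E₂ = 91.4 ft.

ΔE = 91.4 ft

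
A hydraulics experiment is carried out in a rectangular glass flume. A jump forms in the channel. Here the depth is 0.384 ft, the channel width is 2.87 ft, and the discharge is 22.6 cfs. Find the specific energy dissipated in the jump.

q = Q/b = 22.6/2.87 = 7.87 ft²/s; V₁ = q/y₁ = 20.5 ft/s. Fr₁ = V₁/√(g·y₁) = 5.83.
Bélanger equation: y₂/y₁ = ½[√(1 + 8Fr₁²) − 1] = ½[√273.1 − 1] = 7.76.
y₂ = 7.76 × 0.384 = 2.98 ft.
V₂ = q/y₂ = 7.87/2.98 = 2.64 ft/s. E₁ = y₁ + V₁²/2g = 6.91 ft; E₂ = y₂ + V₂²/2g = 3.09 ft. ΔE = E₁ − E₂ = 3.82 ft.

ΔE = 3.82 ft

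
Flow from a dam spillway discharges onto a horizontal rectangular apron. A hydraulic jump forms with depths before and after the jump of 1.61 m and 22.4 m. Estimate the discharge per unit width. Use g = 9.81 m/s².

q = 65.2 m²/s

For a rectangular channel the momentum equation gives q² = ½·g·y₁·y₂·(y₁ + y₂) = ½×9.81×1.61×22.4×24.0 = 4247.
q = √4247 = 65.2 m²/s.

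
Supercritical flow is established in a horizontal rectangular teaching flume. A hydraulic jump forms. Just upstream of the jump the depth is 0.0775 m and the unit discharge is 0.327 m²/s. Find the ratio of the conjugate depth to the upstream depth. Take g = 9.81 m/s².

V₁ = q/y₁ = 0.327/0.0775 = 4.22 m/s. Fr₁ = V₁/√(g·y₁) = 4.22/√(9.81×0.0775) = 4.84.
By Bélanger, y₂/y₁ = ½[√(1 + 8Fr₁²) − 1] = ½[√188.3 − 1] = 6.36.

y₂/y₁ = 6.36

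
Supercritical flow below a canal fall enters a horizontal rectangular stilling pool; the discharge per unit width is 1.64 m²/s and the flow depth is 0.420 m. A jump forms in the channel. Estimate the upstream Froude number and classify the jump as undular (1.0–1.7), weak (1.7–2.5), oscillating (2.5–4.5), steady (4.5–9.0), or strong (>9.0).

Fr₁ = 1.92; weak jump

V₁ = q/y₁ = 1.64/0.420 = 3.90 m/s. Fr₁ = V₁/√(g·y₁) = 3.90/√(9.81×0.420) = 1.92.
Fr₁ = 1.92 lies in the weak range.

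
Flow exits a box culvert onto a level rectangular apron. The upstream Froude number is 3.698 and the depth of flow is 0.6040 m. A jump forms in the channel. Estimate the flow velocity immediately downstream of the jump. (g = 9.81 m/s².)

V₂ = 1.894 m/s

Fr₁ = 3.698 (given).
Conjugate-depth relation: y₂/y₁ = ½[√(1 + 8Fr₁²) − 1] = ½[√110.40 − 1] = 4.754.
y₂ = 4.754 × 0.6040 = 2.871 m.
V₁ = Fr₁·√(g·y₁) = 3.698×√(9.81×0.6040) = 9.002 m/s; q = V₁·y₁ = 5.437 m²/s.
V₂ = q/y₂ = 5.437/2.871 = 1.894 m/s.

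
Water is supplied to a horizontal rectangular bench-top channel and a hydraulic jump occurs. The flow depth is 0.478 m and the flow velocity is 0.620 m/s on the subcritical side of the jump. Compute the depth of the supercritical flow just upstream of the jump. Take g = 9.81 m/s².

y₁ = 0.0685 m

Fr₂ = V₂/√(g·y₂) = 0.620/√(9.81×0.478) = 0.286.
The Bélanger relation is symmetric: y₁/y₂ = ½[√(1 + 8Fr₂²) − 1] = ½[√1.656 − 1] = 0.143.
y₁ = 0.143 × 0.478 = 0.0685 m.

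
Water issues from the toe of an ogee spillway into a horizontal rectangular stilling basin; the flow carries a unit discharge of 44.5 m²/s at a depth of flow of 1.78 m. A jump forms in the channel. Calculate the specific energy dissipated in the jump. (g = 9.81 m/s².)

ΔE = 18.9 m

V₁ = q/y₁ = 44.5/1.78 = 25.0 m/s. Fr₁ = V₁/√(g·y₁) = 25.0/√(9.81×1.78) = 5.98.
Sequent-depth ratio: y₂/y₁ = ½[√(1 + 8Fr₁²) − 1] = ½[√287.3 − 1] = 7.98.
y₂ = 7.98 × 1.78 = 14.2 m.
Head loss: ΔE = (y₂ − y₁)³/(4y₁y₂) = (14.2 − 1.78)³/(4×1.78×14.2) = 1914/101 = 18.9 m.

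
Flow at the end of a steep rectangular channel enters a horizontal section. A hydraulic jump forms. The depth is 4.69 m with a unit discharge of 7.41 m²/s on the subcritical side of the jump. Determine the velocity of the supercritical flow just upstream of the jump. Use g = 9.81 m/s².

V₂ = q/y₂ = 7.41/4.69 = 1.58 m/s; Fr₂ = V₂/√(g·y₂) = 0.233.
From the momentum equation (using Fr₂), y₁/y₂ = ½[√(1 + 8Fr₂²) − 1] = ½[√1.434 − 1] = 0.0988.
y₁ = 0.0988 × 4.69 = 0.463 m.
V₁ = q/y₁ = 7.41/0.463 = 16.0 m/s.

V₁ = 16.0 m/s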